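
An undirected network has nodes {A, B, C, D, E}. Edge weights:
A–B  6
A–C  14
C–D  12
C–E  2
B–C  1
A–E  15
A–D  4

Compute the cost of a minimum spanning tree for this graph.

Prim's algorithm from D:
Step 1: cheapest edge leaving the tree is A–D (4); add A.
Step 2: cheapest edge leaving the tree is A–B (6); add B.
Step 3: cheapest edge leaving the tree is B–C (1); add C.
Step 4: cheapest edge leaving the tree is C–E (2); add E.
MST edges: A–D, A–B, B–C, C–E; total weight 4+6+1+2 = 13.

13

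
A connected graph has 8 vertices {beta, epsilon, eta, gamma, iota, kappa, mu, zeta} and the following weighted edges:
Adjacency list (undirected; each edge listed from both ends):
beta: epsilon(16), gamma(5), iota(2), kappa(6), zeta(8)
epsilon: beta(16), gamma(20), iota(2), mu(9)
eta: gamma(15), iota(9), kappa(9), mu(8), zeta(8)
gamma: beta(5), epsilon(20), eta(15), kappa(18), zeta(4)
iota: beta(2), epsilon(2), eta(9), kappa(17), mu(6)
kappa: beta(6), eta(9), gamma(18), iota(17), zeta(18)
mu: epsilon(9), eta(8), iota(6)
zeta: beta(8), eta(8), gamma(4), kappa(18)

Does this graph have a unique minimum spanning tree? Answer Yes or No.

Kruskal: consider edges lightest-first.
beta—iota (2): add — endpoints in different components.
epsilon—iota (2): add — endpoints in different components.
gamma—zeta (4): add — endpoints in different components.
beta—gamma (5): add — endpoints in different components.
beta—kappa (6): add — endpoints in different components.
iota—mu (6): add — endpoints in different components.
beta—zeta (8): skip — zeta and beta already connected.
eta—mu (8): add — endpoints in different components.
Non-tree edge eta—zeta has weight 8, equal to the heaviest edge on its tree cycle — swapping gives another MST of the same weight. Not unique.

No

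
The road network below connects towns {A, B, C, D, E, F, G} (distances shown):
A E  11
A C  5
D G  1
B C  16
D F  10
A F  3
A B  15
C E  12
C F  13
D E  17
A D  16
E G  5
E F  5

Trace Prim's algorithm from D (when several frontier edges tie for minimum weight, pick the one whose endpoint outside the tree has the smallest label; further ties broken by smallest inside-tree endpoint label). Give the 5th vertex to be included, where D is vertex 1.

A

Prim, starting at D.
Step 1: frontier [D G 1, D F 10, A D 16, D E 17] → take D G (1); add G.
Step 2: frontier [D F 10, A D 16, D E 17, E G 5] → take E G (5); add E.
Step 3: frontier [D F 10, A D 16, E F 5, A E 11, C E 12] → take E F (5); add F.
Step 4: frontier [A D 16, A E 11, C E 12, A F 3, C F 13] → take A F (3); add A.
Step 5: frontier [A C 5, A B 15, C E 12, C F 13] → take A C (5); add C.
Step 6: frontier [A B 15, B C 16] → take A B (15); add B.
Vertex order: D, G, E, F, A, C, B. The 5th vertex is A.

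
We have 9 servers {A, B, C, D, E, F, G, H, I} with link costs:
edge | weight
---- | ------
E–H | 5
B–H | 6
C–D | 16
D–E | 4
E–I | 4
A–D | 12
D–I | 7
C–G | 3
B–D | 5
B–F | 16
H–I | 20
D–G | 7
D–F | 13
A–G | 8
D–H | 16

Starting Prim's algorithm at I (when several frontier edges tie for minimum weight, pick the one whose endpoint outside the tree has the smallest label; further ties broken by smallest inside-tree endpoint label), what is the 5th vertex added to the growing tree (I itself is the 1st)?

Grow the tree from I using Prim:
Step 1: cheapest edge leaving the tree is E–I (4); add E.
Step 2: cheapest edge leaving the tree is D–E (4); add D.
Step 3: cheapest edge leaving the tree is B–D (5); add B.
Step 4: cheapest edge leaving the tree is E–H (5); add H.
Step 5: cheapest edge leaving the tree is D–G (7); add G.
Step 6: cheapest edge leaving the tree is C–G (3); add C.
Step 7: cheapest edge leaving the tree is A–G (8); add A.
Step 8: cheapest edge leaving the tree is D–F (13); add F.
Vertex order: I, E, D, B, H, G, C, A, F. The 5th vertex is H.

H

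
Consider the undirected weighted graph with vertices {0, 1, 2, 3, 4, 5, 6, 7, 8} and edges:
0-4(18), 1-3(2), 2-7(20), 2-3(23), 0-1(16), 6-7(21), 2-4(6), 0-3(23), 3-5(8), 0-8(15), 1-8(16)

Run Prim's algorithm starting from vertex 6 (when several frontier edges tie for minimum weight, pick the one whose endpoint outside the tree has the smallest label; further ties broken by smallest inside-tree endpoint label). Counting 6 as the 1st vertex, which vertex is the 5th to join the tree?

0

Prim's algorithm from 6:
Step 1: frontier [6-7 21] → take 6-7 (21); add 7.
Step 2: frontier [2-7 20] → take 2-7 (20); add 2.
Step 3: frontier [2-4 6, 2-3 23] → take 2-4 (6); add 4.
Step 4: frontier [2-3 23, 0-4 18] → take 0-4 (18); add 0.
Step 5: frontier [0-8 15, 0-1 16, 0-3 23, 2-3 23] → take 0-8 (15); add 8.
Step 6: frontier [0-1 16, 0-3 23, 2-3 23, 1-8 16] → take 0-1 (16); add 1.
Step 7: frontier [0-3 23, 1-3 2, 2-3 23] → take 1-3 (2); add 3.
Step 8: frontier [3-5 8] → take 3-5 (8); add 5.
Vertex order: 6, 7, 2, 4, 0, 8, 1, 3, 5. The 5th vertex is 0.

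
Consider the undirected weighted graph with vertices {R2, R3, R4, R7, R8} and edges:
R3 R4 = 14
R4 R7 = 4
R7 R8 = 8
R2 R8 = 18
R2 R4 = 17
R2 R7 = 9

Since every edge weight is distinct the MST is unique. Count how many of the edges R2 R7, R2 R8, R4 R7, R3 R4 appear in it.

Sort edges by weight, then run Kruskal:
R4 R7 (4): add — endpoints in different components.
R7 R8 (8): add — endpoints in different components.
R2 R7 (9): add — endpoints in different components.
R3 R4 (14): add — endpoints in different components.
MST edge set: {R4 R7, R7 R8, R2 R7, R3 R4}.
Of the listed edges, {R2 R7, R4 R7, R3 R4} are in the MST → 3.

3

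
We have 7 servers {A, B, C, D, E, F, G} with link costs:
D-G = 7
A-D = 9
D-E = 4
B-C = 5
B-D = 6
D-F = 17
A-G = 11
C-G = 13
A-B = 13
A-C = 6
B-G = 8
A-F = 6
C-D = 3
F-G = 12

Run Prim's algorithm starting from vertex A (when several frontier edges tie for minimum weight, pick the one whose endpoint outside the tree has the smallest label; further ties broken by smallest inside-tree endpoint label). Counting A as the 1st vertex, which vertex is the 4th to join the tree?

Prim's algorithm from A:
Step 1: cheapest edge leaving the tree is A-C (6); add C.
Step 2: cheapest edge leaving the tree is C-D (3); add D.
Step 3: cheapest edge leaving the tree is D-E (4); add E.
Step 4: cheapest edge leaving the tree is B-C (5); add B.
Step 5: cheapest edge leaving the tree is A-F (6); add F.
Step 6: cheapest edge leaving the tree is D-G (7); add G.
Vertex order: A, C, D, E, B, F, G. The 4th vertex is E.

E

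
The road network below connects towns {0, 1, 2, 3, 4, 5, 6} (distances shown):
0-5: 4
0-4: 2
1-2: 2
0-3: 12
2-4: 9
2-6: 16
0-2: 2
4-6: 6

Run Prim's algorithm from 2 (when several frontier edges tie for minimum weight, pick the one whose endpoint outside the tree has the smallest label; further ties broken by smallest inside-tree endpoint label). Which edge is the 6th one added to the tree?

0-3

Prim's algorithm from 2:
Step 1: cheapest edge leaving the tree is 0-2 (2); add 0.
Step 2: cheapest edge leaving the tree is 1-2 (2); add 1.
Step 3: cheapest edge leaving the tree is 0-4 (2); add 4.
Step 4: cheapest edge leaving the tree is 0-5 (4); add 5.
Step 5: cheapest edge leaving the tree is 4-6 (6); add 6.
Step 6: cheapest edge leaving the tree is 0-3 (12); add 3.
The 6th edge added is 0-3.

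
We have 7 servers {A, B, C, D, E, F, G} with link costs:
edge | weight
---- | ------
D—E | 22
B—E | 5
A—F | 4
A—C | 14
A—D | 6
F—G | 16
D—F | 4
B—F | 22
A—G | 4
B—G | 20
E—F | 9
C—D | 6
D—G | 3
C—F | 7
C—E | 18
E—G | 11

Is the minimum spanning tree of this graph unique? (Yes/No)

No

Kruskal's algorithm — process edges by increasing weight (ties by edge label):
D—G (3): add. Components now {A} {B} {C} {D,G} {E} {F}
A—F (4): add. Components now {A,F} {B} {C} {D,G} {E}
A—G (4): add. Components now {A,D,F,G} {B} {C} {E}
D—F (4): skip — D and F already connected.
B—E (5): add. Components now {A,D,F,G} {B,E} {C}
A—D (6): skip — A and D already connected.
C—D (6): add. Components now {A,C,D,F,G} {B,E}
C—F (7): skip — C and F already connected.
E—F (9): add. Components now {A,B,C,D,E,F,G}
Non-tree edge D—F has weight 4, equal to the heaviest edge on its tree cycle — swapping gives another MST of the same weight. Not unique.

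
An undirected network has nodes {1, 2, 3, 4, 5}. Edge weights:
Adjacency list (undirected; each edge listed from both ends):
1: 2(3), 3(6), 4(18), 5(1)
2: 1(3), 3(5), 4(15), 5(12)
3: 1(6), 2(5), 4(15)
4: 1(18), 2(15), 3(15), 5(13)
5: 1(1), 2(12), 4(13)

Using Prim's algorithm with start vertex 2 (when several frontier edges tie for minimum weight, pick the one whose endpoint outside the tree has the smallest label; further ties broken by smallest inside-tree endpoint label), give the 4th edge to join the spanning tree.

4-5

Prim, starting at 2.
Step 1: frontier [1–2 3, 2–3 5, 2–5 12, 2–4 15] → take 1–2 (3); add 1.
Step 2: frontier [1–5 1, 1–3 6, 1–4 18, 2–3 5, 2–5 12, 2–4 15] → take 1–5 (1); add 5.
Step 3: frontier [1–3 6, 1–4 18, 2–3 5, 2–4 15, 4–5 13] → take 2–3 (5); add 3.
Step 4: frontier [1–4 18, 2–4 15, 3–4 15, 4–5 13] → take 4–5 (13); add 4.
The 4th edge added is 4–5.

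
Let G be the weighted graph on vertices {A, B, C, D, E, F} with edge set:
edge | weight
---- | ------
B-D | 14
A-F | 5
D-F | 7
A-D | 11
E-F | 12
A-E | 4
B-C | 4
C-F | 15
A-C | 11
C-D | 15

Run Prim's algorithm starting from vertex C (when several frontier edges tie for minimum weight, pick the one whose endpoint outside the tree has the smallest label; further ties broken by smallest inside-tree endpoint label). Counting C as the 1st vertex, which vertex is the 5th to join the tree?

Grow the tree from C using Prim:
Step 1: frontier [B-C 4, A-C 11, C-D 15, C-F 15] → take B-C (4); add B.
Step 2: frontier [B-D 14, A-C 11, C-D 15, C-F 15] → take A-C (11); add A.
Step 3: frontier [A-E 4, A-F 5, A-D 11, B-D 14, C-D 15, C-F 15] → take A-E (4); add E.
Step 4: frontier [A-F 5, A-D 11, B-D 14, C-D 15, C-F 15, E-F 12] → take A-F (5); add F.
Step 5: frontier [A-D 11, B-D 14, C-D 15, D-F 7] → take D-F (7); add D.
Vertex order: C, B, A, E, F, D. The 5th vertex is F.

F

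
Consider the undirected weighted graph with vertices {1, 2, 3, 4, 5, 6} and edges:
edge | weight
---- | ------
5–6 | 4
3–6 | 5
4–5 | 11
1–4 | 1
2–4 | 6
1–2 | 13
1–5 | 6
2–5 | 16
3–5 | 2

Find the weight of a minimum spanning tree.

Kruskal's algorithm — process edges by increasing weight (ties by edge label):
1–4 (1): add. Components now {1,4} {2} {3} {5} {6}
3–5 (2): add. Components now {1,4} {2} {3,5} {6}
5–6 (4): add. Components now {1,4} {2} {3,5,6}
3–6 (5): skip — 3 and 6 already connected.
1–5 (6): add. Components now {1,3,4,5,6} {2}
2–4 (6): add. Components now {1,2,3,4,5,6}
MST edges: 1–4, 3–5, 5–6, 1–5, 2–4; total weight 1+2+4+6+6 = 19.

19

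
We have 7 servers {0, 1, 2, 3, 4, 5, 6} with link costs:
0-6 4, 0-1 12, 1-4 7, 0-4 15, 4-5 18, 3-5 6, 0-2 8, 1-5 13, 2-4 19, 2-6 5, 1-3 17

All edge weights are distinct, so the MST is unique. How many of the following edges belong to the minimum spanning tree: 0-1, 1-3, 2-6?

Sort edges by weight, then run Kruskal:
0-6 (4): add — endpoints in different components.
2-6 (5): add — endpoints in different components.
3-5 (6): add — endpoints in different components.
1-4 (7): add — endpoints in different components.
0-2 (8): skip — 0 and 2 already connected.
0-1 (12): add — endpoints in different components.
1-5 (13): add — endpoints in different components.
MST edge set: {0-6, 2-6, 3-5, 1-4, 0-1, 1-5}.
Of the listed edges, {0-1, 2-6} are in the MST → 2.

2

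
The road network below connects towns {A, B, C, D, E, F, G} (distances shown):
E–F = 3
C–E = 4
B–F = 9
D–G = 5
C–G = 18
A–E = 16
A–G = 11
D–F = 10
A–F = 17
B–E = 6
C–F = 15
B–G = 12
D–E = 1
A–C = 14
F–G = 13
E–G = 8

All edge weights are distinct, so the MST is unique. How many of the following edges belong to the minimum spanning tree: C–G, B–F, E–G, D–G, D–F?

Kruskal: consider edges lightest-first.
D–E (1): add — endpoints in different components.
E–F (3): add — endpoints in different components.
C–E (4): add — endpoints in different components.
D–G (5): add — endpoints in different components.
B–E (6): add — endpoints in different components.
E–G (8): skip — E and G already connected.
B–F (9): skip — B and F already connected.
D–F (10): skip — D and F already connected.
A–G (11): add — endpoints in different components.
MST edge set: {D–E, E–F, C–E, D–G, B–E, A–G}.
Of the listed edges, {D–G} are in the MST → 1.

1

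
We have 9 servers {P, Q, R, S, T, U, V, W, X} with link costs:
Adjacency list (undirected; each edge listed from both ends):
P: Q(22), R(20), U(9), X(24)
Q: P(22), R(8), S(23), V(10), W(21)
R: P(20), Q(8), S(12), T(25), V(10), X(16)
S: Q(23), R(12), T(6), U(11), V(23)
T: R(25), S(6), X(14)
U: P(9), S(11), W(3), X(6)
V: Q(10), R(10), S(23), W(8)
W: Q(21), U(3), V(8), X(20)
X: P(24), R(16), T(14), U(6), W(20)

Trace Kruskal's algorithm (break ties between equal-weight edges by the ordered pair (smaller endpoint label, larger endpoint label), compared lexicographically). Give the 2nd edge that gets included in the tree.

S-T

Kruskal's algorithm — process edges by increasing weight (ties by edge label):
U—W (3): add — endpoints in different components.
S—T (6): add — endpoints in different components.
U—X (6): add — endpoints in different components.
Q—R (8): add — endpoints in different components.
V—W (8): add — endpoints in different components.
P—U (9): add — endpoints in different components.
Q—V (10): add — endpoints in different components.
R—V (10): skip — R and V already connected.
S—U (11): add — endpoints in different components.
The 2nd edge added is S—T.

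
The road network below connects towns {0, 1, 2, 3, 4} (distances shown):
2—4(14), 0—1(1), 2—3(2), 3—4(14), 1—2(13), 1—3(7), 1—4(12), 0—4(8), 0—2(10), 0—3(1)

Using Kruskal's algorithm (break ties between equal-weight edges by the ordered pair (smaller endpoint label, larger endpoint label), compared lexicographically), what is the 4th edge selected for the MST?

Sort edges by weight, then run Kruskal:
0—1 (1): add. Components now {0,1} {2} {3} {4}
0—3 (1): add. Components now {0,1,3} {2} {4}
2—3 (2): add. Components now {0,1,2,3} {4}
1—3 (7): skip — 1 and 3 already connected.
0—4 (8): add. Components now {0,1,2,3,4}
The 4th edge added is 0—4.

0-4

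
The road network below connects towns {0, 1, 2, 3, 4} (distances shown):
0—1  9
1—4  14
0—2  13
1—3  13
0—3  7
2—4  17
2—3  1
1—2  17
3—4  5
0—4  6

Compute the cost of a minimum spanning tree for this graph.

21

Prim, starting at 1.
Step 1: cheapest edge leaving the tree is 0—1 (9); add 0.
Step 2: cheapest edge leaving the tree is 0—4 (6); add 4.
Step 3: cheapest edge leaving the tree is 3—4 (5); add 3.
Step 4: cheapest edge leaving the tree is 2—3 (1); add 2.
MST edges: 0—1, 0—4, 3—4, 2—3; total weight 9+6+5+1 = 21.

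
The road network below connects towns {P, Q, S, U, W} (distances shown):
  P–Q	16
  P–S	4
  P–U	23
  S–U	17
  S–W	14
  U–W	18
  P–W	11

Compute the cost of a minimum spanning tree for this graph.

48

Sort edges by weight, then run Kruskal:
P–S (4): add — endpoints in different components.
P–W (11): add — endpoints in different components.
S–W (14): skip — W and S already connected.
P–Q (16): add — endpoints in different components.
S–U (17): add — endpoints in different components.
MST edges: P–S, P–W, P–Q, S–U; total weight 4+11+16+17 = 48.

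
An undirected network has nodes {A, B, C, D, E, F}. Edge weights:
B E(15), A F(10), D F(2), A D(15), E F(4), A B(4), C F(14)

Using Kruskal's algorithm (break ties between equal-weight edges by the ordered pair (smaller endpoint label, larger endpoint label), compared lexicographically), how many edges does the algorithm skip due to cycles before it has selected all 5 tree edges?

0

Kruskal: consider edges lightest-first.
D F (2): add — endpoints in different components.
A B (4): add — endpoints in different components.
E F (4): add — endpoints in different components.
A F (10): add — endpoints in different components.
C F (14): add — endpoints in different components.
Edges rejected before the tree was complete: 0.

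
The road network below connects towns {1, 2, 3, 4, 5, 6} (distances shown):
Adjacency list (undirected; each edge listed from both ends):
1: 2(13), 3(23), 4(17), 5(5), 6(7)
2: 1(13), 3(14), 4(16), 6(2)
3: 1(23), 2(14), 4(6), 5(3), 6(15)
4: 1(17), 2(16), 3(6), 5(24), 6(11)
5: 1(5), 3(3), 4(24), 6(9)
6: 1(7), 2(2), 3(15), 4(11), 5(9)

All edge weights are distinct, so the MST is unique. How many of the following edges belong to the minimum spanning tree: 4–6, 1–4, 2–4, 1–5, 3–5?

Kruskal's algorithm — process edges by increasing weight (ties by edge label):
2–6 (2): add. Components now {1} {2,6} {3} {4} {5}
3–5 (3): add. Components now {1} {2,6} {3,5} {4}
1–5 (5): add. Components now {1,3,5} {2,6} {4}
3–4 (6): add. Components now {1,3,4,5} {2,6}
1–6 (7): add. Components now {1,2,3,4,5,6}
MST edge set: {2–6, 3–5, 1–5, 3–4, 1–6}.
Of the listed edges, {1–5, 3–5} are in the MST → 2.

2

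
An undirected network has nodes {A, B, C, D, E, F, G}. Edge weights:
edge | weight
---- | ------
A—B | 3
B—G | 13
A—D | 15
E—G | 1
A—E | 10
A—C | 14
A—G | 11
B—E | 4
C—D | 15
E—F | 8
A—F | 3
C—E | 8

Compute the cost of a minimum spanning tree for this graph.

34

Sort edges by weight, then run Kruskal:
E—G (1): add. Components now {A} {B} {C} {D} {E,G} {F}
A—B (3): add. Components now {A,B} {C} {D} {E,G} {F}
A—F (3): add. Components now {A,B,F} {C} {D} {E,G}
B—E (4): add. Components now {A,B,E,F,G} {C} {D}
C—E (8): add. Components now {A,B,C,E,F,G} {D}
E—F (8): skip — E and F already connected.
A—E (10): skip — A and E already connected.
A—G (11): skip — A and G already connected.
B—G (13): skip — B and G already connected.
A—C (14): skip — A and C already connected.
A—D (15): add. Components now {A,B,C,D,E,F,G}
MST edges: E—G, A—B, A—F, B—E, C—E, A—D; total weight 1+3+3+4+8+15 = 34.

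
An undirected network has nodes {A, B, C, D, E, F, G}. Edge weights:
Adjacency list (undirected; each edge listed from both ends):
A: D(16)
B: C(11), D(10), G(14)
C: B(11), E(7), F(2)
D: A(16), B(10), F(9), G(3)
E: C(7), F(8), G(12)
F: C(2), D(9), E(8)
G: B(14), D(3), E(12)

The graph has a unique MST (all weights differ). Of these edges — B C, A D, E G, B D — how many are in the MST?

2

Kruskal's algorithm — process edges by increasing weight (ties by edge label):
C F (2): add. Components now {A} {B} {C,F} {D} {E} {G}
D G (3): add. Components now {A} {B} {C,F} {D,G} {E}
C E (7): add. Components now {A} {B} {C,E,F} {D,G}
E F (8): skip — E and F already connected.
D F (9): add. Components now {A} {B} {C,D,E,F,G}
B D (10): add. Components now {A} {B,C,D,E,F,G}
B C (11): skip — B and C already connected.
E G (12): skip — E and G already connected.
B G (14): skip — B and G already connected.
A D (16): add. Components now {A,B,C,D,E,F,G}
MST edge set: {C F, D G, C E, D F, B D, A D}.
Of the listed edges, {A D, B D} are in the MST → 2.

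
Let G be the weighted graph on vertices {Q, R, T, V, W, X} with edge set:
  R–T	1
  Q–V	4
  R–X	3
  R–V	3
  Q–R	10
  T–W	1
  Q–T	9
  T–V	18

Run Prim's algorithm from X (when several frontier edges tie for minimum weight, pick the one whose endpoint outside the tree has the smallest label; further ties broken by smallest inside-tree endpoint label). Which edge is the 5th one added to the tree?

Prim's algorithm from X:
Step 1: cheapest edge leaving the tree is R–X (3); add R.
Step 2: cheapest edge leaving the tree is R–T (1); add T.
Step 3: cheapest edge leaving the tree is T–W (1); add W.
Step 4: cheapest edge leaving the tree is R–V (3); add V.
Step 5: cheapest edge leaving the tree is Q–V (4); add Q.
The 5th edge added is Q–V.

Q-V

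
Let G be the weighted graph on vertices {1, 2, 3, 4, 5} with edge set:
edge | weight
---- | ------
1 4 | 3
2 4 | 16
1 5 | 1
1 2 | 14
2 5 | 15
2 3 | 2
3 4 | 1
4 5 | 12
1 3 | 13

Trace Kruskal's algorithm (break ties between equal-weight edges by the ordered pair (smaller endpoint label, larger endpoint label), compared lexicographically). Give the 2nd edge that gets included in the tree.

3-4

Kruskal's algorithm — process edges by increasing weight (ties by edge label):
1 5 (1): add. Components now {1,5} {2} {3} {4}
3 4 (1): add. Components now {1,5} {2} {3,4}
2 3 (2): add. Components now {1,5} {2,3,4}
1 4 (3): add. Components now {1,2,3,4,5}
The 2nd edge added is 3 4.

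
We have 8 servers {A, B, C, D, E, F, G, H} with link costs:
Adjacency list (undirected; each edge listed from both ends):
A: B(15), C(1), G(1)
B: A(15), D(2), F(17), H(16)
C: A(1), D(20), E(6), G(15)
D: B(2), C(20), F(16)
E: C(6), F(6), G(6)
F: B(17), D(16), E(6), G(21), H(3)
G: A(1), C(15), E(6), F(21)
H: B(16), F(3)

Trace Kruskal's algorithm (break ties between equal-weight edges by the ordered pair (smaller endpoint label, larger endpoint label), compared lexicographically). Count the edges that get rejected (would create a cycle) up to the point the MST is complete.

Sort edges by weight, then run Kruskal:
A-C (1): add — endpoints in different components.
A-G (1): add — endpoints in different components.
B-D (2): add — endpoints in different components.
F-H (3): add — endpoints in different components.
C-E (6): add — endpoints in different components.
E-F (6): add — endpoints in different components.
E-G (6): skip — E and G already connected.
A-B (15): add — endpoints in different components.
Edges rejected before the tree was complete: 1.

1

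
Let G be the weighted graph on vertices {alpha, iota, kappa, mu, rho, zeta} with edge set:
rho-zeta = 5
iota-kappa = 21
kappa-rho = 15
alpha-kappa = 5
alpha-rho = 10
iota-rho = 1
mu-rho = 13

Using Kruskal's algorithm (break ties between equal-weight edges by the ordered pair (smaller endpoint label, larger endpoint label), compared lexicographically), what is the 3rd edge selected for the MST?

rho-zeta

Kruskal's algorithm — process edges by increasing weight (ties by edge label):
iota-rho (1): add — endpoints in different components.
alpha-kappa (5): add — endpoints in different components.
rho-zeta (5): add — endpoints in different components.
alpha-rho (10): add — endpoints in different components.
mu-rho (13): add — endpoints in different components.
The 3rd edge added is rho-zeta.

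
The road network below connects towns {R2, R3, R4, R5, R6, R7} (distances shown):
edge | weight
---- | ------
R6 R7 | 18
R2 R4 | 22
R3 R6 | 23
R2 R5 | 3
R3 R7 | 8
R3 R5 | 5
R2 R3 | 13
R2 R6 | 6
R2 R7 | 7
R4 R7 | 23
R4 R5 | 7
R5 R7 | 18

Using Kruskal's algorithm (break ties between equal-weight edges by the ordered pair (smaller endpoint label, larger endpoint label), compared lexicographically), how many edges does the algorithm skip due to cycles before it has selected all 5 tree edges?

Sort edges by weight, then run Kruskal:
R2 R5 (3): add — endpoints in different components.
R3 R5 (5): add — endpoints in different components.
R2 R6 (6): add — endpoints in different components.
R2 R7 (7): add — endpoints in different components.
R4 R5 (7): add — endpoints in different components.
Edges rejected before the tree was complete: 0.

0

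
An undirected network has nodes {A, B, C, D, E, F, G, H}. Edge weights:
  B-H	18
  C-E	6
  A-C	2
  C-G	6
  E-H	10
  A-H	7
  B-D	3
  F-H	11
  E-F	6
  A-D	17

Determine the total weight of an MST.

47

Grow the tree from D using Prim:
Step 1: frontier [B-D 3, A-D 17] → take B-D (3); add B.
Step 2: frontier [B-H 18, A-D 17] → take A-D (17); add A.
Step 3: frontier [A-C 2, A-H 7, B-H 18] → take A-C (2); add C.
Step 4: frontier [A-H 7, B-H 18, C-E 6, C-G 6] → take C-E (6); add E.
Step 5: frontier [A-H 7, B-H 18, C-G 6, E-F 6, E-H 10] → take E-F (6); add F.
Step 6: frontier [A-H 7, B-H 18, C-G 6, E-H 10, F-H 11] → take C-G (6); add G.
Step 7: frontier [A-H 7, B-H 18, E-H 10, F-H 11] → take A-H (7); add H.
MST edges: B-D, A-D, A-C, C-E, E-F, C-G, A-H; total weight 3+17+2+6+6+6+7 = 47.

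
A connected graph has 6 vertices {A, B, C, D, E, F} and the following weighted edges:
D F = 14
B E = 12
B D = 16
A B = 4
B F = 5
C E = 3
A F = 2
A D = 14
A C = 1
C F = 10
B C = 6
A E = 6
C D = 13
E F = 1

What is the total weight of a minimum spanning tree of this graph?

Prim's algorithm from A:
Step 1: frontier [A C 1, A F 2, A B 4, A E 6, A D 14] → take A C (1); add C.
Step 2: frontier [A F 2, A B 4, A E 6, A D 14, C E 3, B C 6, C F 10, C D 13] → take A F (2); add F.
Step 3: frontier [A B 4, A E 6, A D 14, C E 3, B C 6, C D 13, E F 1, B F 5, D F 14] → take E F (1); add E.
Step 4: frontier [A B 4, A D 14, B C 6, C D 13, B E 12, B F 5, D F 14] → take A B (4); add B.
Step 5: frontier [A D 14, B D 16, C D 13, D F 14] → take C D (13); add D.
MST edges: A C, A F, E F, A B, C D; total weight 1+2+1+4+13 = 21.

21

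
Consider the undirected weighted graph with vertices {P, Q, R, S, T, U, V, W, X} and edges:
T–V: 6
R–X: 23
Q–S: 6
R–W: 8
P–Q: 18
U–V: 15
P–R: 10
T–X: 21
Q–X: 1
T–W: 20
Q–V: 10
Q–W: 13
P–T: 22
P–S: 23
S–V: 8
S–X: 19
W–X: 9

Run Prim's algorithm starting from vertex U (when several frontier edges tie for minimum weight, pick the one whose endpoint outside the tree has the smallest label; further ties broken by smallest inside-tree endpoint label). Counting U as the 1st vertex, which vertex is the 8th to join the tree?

Prim's algorithm from U:
Step 1: cheapest edge leaving the tree is U–V (15); add V.
Step 2: cheapest edge leaving the tree is T–V (6); add T.
Step 3: cheapest edge leaving the tree is S–V (8); add S.
Step 4: cheapest edge leaving the tree is Q–S (6); add Q.
Step 5: cheapest edge leaving the tree is Q–X (1); add X.
Step 6: cheapest edge leaving the tree is W–X (9); add W.
Step 7: cheapest edge leaving the tree is R–W (8); add R.
Step 8: cheapest edge leaving the tree is P–R (10); add P.
Vertex order: U, V, T, S, Q, X, W, R, P. The 8th vertex is R.

R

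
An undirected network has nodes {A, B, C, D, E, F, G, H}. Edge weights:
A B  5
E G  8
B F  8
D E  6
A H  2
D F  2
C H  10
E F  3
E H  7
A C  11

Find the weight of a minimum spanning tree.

Grow the tree from F using Prim:
Step 1: cheapest edge leaving the tree is D F (2); add D.
Step 2: cheapest edge leaving the tree is E F (3); add E.
Step 3: cheapest edge leaving the tree is E H (7); add H.
Step 4: cheapest edge leaving the tree is A H (2); add A.
Step 5: cheapest edge leaving the tree is A B (5); add B.
Step 6: cheapest edge leaving the tree is E G (8); add G.
Step 7: cheapest edge leaving the tree is C H (10); add C.
MST edges: D F, E F, E H, A H, A B, E G, C H; total weight 2+3+7+2+5+8+10 = 37.

37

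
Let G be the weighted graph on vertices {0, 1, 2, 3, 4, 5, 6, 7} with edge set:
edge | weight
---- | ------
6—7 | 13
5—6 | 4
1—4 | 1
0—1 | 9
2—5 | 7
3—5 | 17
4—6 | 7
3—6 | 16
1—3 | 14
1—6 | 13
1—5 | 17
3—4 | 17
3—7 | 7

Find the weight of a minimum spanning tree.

48

Prim, starting at 7.
Step 1: frontier [3—7 7, 6—7 13] → take 3—7 (7); add 3.
Step 2: frontier [1—3 14, 3—6 16, 3—4 17, 3—5 17, 6—7 13] → take 6—7 (13); add 6.
Step 3: frontier [1—3 14, 3—4 17, 3—5 17, 5—6 4, 4—6 7, 1—6 13] → take 5—6 (4); add 5.
Step 4: frontier [1—3 14, 3—4 17, 2—5 7, 1—5 17, 4—6 7, 1—6 13] → take 2—5 (7); add 2.
Step 5: frontier [1—3 14, 3—4 17, 1—5 17, 4—6 7, 1—6 13] → take 4—6 (7); add 4.
Step 6: frontier [1—3 14, 1—4 1, 1—5 17, 1—6 13] → take 1—4 (1); add 1.
Step 7: frontier [0—1 9] → take 0—1 (9); add 0.
MST edges: 3—7, 6—7, 5—6, 2—5, 4—6, 1—4, 0—1; total weight 7+13+4+7+7+1+9 = 48.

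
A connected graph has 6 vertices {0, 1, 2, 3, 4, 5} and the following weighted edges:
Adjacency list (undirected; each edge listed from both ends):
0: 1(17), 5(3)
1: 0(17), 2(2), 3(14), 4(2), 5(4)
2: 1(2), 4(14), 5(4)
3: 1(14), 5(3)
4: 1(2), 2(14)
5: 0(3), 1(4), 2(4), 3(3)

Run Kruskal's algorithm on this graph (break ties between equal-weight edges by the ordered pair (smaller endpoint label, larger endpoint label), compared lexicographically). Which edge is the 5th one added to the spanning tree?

1-5

Kruskal: consider edges lightest-first.
1—2 (2): add — endpoints in different components.
1—4 (2): add — endpoints in different components.
0—5 (3): add — endpoints in different components.
3—5 (3): add — endpoints in different components.
1—5 (4): add — endpoints in different components.
The 5th edge added is 1—5.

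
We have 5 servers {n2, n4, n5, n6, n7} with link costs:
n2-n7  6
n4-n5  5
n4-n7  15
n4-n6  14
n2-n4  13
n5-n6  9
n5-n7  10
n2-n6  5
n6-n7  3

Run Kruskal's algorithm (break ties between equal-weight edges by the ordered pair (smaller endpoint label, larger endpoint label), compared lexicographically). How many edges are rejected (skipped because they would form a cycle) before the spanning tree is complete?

Kruskal's algorithm — process edges by increasing weight (ties by edge label):
n6-n7 (3): add. Components now {n5} {n6,n7} {n4} {n2}
n2-n6 (5): add. Components now {n5} {n2,n6,n7} {n4}
n4-n5 (5): add. Components now {n4,n5} {n2,n6,n7}
n2-n7 (6): skip — n7 and n2 already connected.
n5-n6 (9): add. Components now {n2,n4,n5,n6,n7}
Edges rejected before the tree was complete: 1.

1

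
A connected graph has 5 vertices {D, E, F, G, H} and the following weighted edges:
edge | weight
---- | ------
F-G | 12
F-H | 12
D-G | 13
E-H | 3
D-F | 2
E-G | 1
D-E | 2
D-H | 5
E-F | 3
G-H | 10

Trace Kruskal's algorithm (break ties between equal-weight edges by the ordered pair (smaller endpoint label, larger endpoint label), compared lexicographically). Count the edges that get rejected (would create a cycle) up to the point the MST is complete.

1

Kruskal: consider edges lightest-first.
E-G (1): add. Components now {D} {E,G} {F} {H}
D-E (2): add. Components now {D,E,G} {F} {H}
D-F (2): add. Components now {D,E,F,G} {H}
E-F (3): skip — E and F already connected.
E-H (3): add. Components now {D,E,F,G,H}
Edges rejected before the tree was complete: 1.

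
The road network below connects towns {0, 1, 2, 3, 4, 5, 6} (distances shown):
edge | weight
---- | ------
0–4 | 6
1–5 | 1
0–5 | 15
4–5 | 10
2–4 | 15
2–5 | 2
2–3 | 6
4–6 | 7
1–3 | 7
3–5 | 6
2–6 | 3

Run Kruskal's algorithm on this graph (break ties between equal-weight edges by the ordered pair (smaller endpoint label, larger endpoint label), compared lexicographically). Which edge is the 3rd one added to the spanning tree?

Kruskal: consider edges lightest-first.
1–5 (1): add. Components now {0} {1,5} {2} {3} {4} {6}
2–5 (2): add. Components now {0} {1,2,5} {3} {4} {6}
2–6 (3): add. Components now {0} {1,2,5,6} {3} {4}
0–4 (6): add. Components now {0,4} {1,2,5,6} {3}
2–3 (6): add. Components now {0,4} {1,2,3,5,6}
3–5 (6): skip — 3 and 5 already connected.
1–3 (7): skip — 1 and 3 already connected.
4–6 (7): add. Components now {0,1,2,3,4,5,6}
The 3rd edge added is 2–6.

2-6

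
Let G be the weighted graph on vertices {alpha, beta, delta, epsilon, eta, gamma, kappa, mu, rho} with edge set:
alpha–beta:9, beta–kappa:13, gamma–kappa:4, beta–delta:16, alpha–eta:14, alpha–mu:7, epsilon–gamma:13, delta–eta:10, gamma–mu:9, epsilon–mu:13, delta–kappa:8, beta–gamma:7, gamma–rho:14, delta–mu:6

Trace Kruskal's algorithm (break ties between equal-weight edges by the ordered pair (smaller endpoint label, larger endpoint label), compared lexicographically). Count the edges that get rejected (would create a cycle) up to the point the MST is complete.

5

Sort edges by weight, then run Kruskal:
gamma–kappa (4): add — endpoints in different components.
delta–mu (6): add — endpoints in different components.
alpha–mu (7): add — endpoints in different components.
beta–gamma (7): add — endpoints in different components.
delta–kappa (8): add — endpoints in different components.
alpha–beta (9): skip — beta and alpha already connected.
gamma–mu (9): skip — gamma and mu already connected.
delta–eta (10): add — endpoints in different components.
beta–kappa (13): skip — kappa and beta already connected.
epsilon–gamma (13): add — endpoints in different components.
epsilon–mu (13): skip — epsilon and mu already connected.
alpha–eta (14): skip — alpha and eta already connected.
gamma–rho (14): add — endpoints in different components.
Edges rejected before the tree was complete: 5.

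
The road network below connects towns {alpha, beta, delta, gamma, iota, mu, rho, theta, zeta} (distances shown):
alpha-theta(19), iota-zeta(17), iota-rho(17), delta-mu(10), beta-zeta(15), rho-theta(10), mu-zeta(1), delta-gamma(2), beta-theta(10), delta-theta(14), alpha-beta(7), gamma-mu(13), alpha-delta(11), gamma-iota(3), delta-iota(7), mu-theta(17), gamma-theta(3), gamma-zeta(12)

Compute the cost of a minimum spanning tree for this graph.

46

Kruskal: consider edges lightest-first.
mu-zeta (1): add — endpoints in different components.
delta-gamma (2): add — endpoints in different components.
gamma-iota (3): add — endpoints in different components.
gamma-theta (3): add — endpoints in different components.
alpha-beta (7): add — endpoints in different components.
delta-iota (7): skip — delta and iota already connected.
beta-theta (10): add — endpoints in different components.
delta-mu (10): add — endpoints in different components.
rho-theta (10): add — endpoints in different components.
MST edges: mu-zeta, delta-gamma, gamma-iota, gamma-theta, alpha-beta, beta-theta, delta-mu, rho-theta; total weight 1+2+3+3+7+10+10+10 = 46.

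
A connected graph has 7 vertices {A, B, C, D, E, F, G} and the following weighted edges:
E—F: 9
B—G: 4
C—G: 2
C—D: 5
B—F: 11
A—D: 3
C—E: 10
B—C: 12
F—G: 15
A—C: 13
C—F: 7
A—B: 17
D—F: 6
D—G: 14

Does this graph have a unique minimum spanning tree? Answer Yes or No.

Sort edges by weight, then run Kruskal:
C—G (2): add. Components now {A} {B} {C,G} {D} {E} {F}
A—D (3): add. Components now {A,D} {B} {C,G} {E} {F}
B—G (4): add. Components now {A,D} {B,C,G} {E} {F}
C—D (5): add. Components now {A,B,C,D,G} {E} {F}
D—F (6): add. Components now {A,B,C,D,F,G} {E}
C—F (7): skip — C and F already connected.
E—F (9): add. Components now {A,B,C,D,E,F,G}
Every non-tree edge has weight strictly greater than the heaviest edge on the tree path between its endpoints, so the MST is unique.

Yes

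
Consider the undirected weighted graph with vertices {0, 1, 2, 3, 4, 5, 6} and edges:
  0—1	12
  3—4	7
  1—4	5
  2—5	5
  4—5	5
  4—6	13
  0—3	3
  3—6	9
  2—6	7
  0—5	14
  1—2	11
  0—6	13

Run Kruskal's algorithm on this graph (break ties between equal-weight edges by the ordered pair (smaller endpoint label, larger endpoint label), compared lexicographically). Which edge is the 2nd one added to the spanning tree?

1-4

Kruskal's algorithm — process edges by increasing weight (ties by edge label):
0—3 (3): add. Components now {0,3} {1} {2} {4} {5} {6}
1—4 (5): add. Components now {0,3} {1,4} {2} {5} {6}
2—5 (5): add. Components now {0,3} {1,4} {2,5} {6}
4—5 (5): add. Components now {0,3} {1,2,4,5} {6}
2—6 (7): add. Components now {0,3} {1,2,4,5,6}
3—4 (7): add. Components now {0,1,2,3,4,5,6}
The 2nd edge added is 1—4.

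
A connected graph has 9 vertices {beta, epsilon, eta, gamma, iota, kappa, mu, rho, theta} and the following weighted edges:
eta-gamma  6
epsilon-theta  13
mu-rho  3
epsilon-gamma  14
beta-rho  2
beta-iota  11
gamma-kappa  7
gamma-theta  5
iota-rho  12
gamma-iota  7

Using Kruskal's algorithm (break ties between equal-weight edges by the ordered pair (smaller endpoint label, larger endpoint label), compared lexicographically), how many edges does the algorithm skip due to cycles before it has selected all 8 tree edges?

Sort edges by weight, then run Kruskal:
beta-rho (2): add — endpoints in different components.
mu-rho (3): add — endpoints in different components.
gamma-theta (5): add — endpoints in different components.
eta-gamma (6): add — endpoints in different components.
gamma-iota (7): add — endpoints in different components.
gamma-kappa (7): add — endpoints in different components.
beta-iota (11): add — endpoints in different components.
iota-rho (12): skip — rho and iota already connected.
epsilon-theta (13): add — endpoints in different components.
Edges rejected before the tree was complete: 1.

1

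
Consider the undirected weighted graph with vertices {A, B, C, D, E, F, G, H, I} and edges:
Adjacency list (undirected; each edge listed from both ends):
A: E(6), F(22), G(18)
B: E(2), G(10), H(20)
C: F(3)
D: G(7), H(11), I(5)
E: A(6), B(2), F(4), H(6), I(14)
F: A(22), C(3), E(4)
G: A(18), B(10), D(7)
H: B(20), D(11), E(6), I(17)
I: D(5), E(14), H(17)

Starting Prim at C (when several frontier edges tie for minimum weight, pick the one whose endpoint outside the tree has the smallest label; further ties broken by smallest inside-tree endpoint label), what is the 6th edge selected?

B-G

Prim's algorithm from C:
Step 1: frontier [C–F 3] → take C–F (3); add F.
Step 2: frontier [E–F 4, A–F 22] → take E–F (4); add E.
Step 3: frontier [B–E 2, A–E 6, E–H 6, E–I 14, A–F 22] → take B–E (2); add B.
Step 4: frontier [B–G 10, B–H 20, A–E 6, E–H 6, E–I 14, A–F 22] → take A–E (6); add A.
Step 5: frontier [A–G 18, B–G 10, B–H 20, E–H 6, E–I 14] → take E–H (6); add H.
Step 6: frontier [A–G 18, B–G 10, E–I 14, D–H 11, H–I 17] → take B–G (10); add G.
Step 7: frontier [E–I 14, D–G 7, D–H 11, H–I 17] → take D–G (7); add D.
Step 8: frontier [D–I 5, E–I 14, H–I 17] → take D–I (5); add I.
The 6th edge added is B–G.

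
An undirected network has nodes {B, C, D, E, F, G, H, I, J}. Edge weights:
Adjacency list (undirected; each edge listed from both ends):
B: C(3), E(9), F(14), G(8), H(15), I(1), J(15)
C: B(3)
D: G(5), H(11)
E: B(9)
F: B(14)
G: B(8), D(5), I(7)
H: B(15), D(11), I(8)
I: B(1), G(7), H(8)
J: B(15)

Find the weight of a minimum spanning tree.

Sort edges by weight, then run Kruskal:
B–I (1): add — endpoints in different components.
B–C (3): add — endpoints in different components.
D–G (5): add — endpoints in different components.
G–I (7): add — endpoints in different components.
B–G (8): skip — B and G already connected.
H–I (8): add — endpoints in different components.
B–E (9): add — endpoints in different components.
D–H (11): skip — D and H already connected.
B–F (14): add — endpoints in different components.
B–H (15): skip — B and H already connected.
B–J (15): add — endpoints in different components.
MST edges: B–I, B–C, D–G, G–I, H–I, B–E, B–F, B–J; total weight 1+3+5+7+8+9+14+15 = 62.

62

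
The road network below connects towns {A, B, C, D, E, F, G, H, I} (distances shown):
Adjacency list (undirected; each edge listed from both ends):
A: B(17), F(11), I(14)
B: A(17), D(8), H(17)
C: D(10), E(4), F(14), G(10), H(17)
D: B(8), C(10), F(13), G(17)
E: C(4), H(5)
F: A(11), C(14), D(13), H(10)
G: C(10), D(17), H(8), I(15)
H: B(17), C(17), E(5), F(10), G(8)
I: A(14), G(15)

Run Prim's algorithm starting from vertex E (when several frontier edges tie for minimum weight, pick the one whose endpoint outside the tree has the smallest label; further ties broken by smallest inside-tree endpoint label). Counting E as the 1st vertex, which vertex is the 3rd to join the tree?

Prim, starting at E.
Step 1: cheapest edge leaving the tree is C E (4); add C.
Step 2: cheapest edge leaving the tree is E H (5); add H.
Step 3: cheapest edge leaving the tree is G H (8); add G.
Step 4: cheapest edge leaving the tree is C D (10); add D.
Step 5: cheapest edge leaving the tree is B D (8); add B.
Step 6: cheapest edge leaving the tree is F H (10); add F.
Step 7: cheapest edge leaving the tree is A F (11); add A.
Step 8: cheapest edge leaving the tree is A I (14); add I.
Vertex order: E, C, H, G, D, B, F, A, I. The 3rd vertex is H.

H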